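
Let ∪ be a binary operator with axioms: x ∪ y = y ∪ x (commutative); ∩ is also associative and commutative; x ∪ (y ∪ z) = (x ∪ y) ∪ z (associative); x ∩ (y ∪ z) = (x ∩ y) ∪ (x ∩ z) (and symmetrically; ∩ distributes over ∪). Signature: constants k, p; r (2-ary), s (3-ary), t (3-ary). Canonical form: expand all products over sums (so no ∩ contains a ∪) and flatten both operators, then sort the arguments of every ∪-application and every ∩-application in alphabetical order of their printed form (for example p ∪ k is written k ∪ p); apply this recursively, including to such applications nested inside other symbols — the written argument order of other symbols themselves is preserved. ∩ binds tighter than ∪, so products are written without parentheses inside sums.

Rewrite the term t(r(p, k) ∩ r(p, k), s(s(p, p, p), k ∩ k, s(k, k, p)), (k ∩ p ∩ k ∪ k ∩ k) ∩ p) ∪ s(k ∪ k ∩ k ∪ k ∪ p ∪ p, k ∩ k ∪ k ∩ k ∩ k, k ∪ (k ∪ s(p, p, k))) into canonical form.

Answer: s(k ∪ k ∪ k ∩ k ∪ p ∪ p, k ∩ k ∪ k ∩ k ∩ k, k ∪ k ∪ s(p, p, k)) ∪ t(r(p, k) ∩ r(p, k), s(s(p, p, p), k ∩ k, s(k, k, p)), k ∩ k ∩ p ∪ k ∩ k ∩ p ∩ p)

Derivation:
Expand:  t(r(p, k) ∩ r(p, k), s(s(p, p, p), k ∩ k, s(k, k, p)), k ∩ k ∩ p ∪ k ∩ k ∩ p ∩ p) ∪ s(k ∪ k ∪ k ∩ k ∪ p ∪ p, k ∩ k ∪ k ∩ k ∩ k, k ∪ k ∪ s(p, p, k))
Sort:  s(k ∪ k ∪ k ∩ k ∪ p ∪ p, k ∩ k ∪ k ∩ k ∩ k, k ∪ k ∪ s(p, p, k)) ∪ t(r(p, k) ∩ r(p, k), s(s(p, p, p), k ∩ k, s(k, k, p)), k ∩ k ∩ p ∪ k ∩ k ∩ p ∩ p)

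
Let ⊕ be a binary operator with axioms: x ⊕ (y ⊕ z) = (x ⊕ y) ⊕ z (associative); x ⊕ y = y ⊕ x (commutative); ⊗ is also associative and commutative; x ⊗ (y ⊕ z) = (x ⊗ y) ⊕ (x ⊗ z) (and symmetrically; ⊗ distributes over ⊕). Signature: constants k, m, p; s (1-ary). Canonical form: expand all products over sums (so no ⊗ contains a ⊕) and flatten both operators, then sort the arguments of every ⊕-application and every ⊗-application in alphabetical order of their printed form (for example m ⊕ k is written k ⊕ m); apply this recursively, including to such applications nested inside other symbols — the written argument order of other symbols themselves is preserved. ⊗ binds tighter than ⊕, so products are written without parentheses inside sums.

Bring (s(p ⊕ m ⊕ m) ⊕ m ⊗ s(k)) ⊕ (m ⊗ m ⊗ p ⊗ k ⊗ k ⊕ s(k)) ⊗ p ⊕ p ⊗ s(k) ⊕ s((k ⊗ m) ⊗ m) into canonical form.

Expand products over sums:  s(m ⊕ m ⊕ p) ⊕ m ⊗ s(k) ⊕ k ⊗ k ⊗ m ⊗ m ⊗ p ⊗ p ⊕ p ⊗ s(k) ⊕ p ⊗ s(k) ⊕ s(k ⊗ m ⊗ m)
Sort arguments:  k ⊗ k ⊗ m ⊗ m ⊗ p ⊗ p ⊕ m ⊗ s(k) ⊕ p ⊗ s(k) ⊕ p ⊗ s(k) ⊕ s(k ⊗ m ⊗ m) ⊕ s(m ⊕ m ⊕ p)

Answer: k ⊗ k ⊗ m ⊗ m ⊗ p ⊗ p ⊕ m ⊗ s(k) ⊕ p ⊗ s(k) ⊕ p ⊗ s(k) ⊕ s(k ⊗ m ⊗ m) ⊕ s(m ⊕ m ⊕ p)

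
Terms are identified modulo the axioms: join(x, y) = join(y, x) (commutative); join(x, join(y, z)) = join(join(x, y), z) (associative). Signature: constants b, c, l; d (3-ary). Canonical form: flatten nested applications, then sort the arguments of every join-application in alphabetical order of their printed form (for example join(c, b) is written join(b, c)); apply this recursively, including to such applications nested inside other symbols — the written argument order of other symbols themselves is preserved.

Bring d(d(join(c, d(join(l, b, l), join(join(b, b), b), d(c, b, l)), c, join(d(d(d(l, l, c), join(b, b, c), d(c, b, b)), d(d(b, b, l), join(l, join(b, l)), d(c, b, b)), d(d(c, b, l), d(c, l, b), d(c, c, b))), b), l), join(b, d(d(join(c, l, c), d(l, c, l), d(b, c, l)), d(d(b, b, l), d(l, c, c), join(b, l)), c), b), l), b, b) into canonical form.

Focus inside:  join(c, d(join(l, b, l), join(join(b, b), b), d(c, b, l)), c, join(d(d(d(l, l, c), join(b, b, c), d(c, b, b)), d(d(b, b, l), join(l, join(b, l)), d(c, b, b)), d(d(c, b, l), d(c, l, b), d(c, c, b))), b), l)
Un-nest:  join(c, d(join(l, b, l), join(join(b, b), b), d(c, b, l)), c, d(d(d(l, l, c), join(b, b, c), d(c, b, b)), d(d(b, b, l), join(l, join(b, l)), d(c, b, b)), d(d(c, b, l), d(c, l, b), d(c, c, b))), b, l)
Inside:  d(join(l, b, l), join(join(b, b), b), d(c, b, l))  →  d(join(b, l, l), join(b, b, b), d(c, b, l))
Simplify inside:  d(d(d(l, l, c), join(b, b, c), d(c, b, b)), d(d(b, b, l), join(l, join(b, l)), d(c, b, b)), d(d(c, b, l), d(c, l, b), d(c, c, b)))  →  d(d(d(l, l, c), join(b, b, c), d(c, b, b)), d(d(b, b, l), join(b, l, l), d(c, b, b)), d(d(c, b, l), d(c, l, b), d(c, c, b)))
Sort arguments:  join(b, c, c, d(d(d(l, l, c), join(b, b, c), d(c, b, b)), d(d(b, b, l), join(b, l, l), d(c, b, b)), d(d(c, b, l), d(c, l, b), d(c, c, b))), d(join(b, l, l), join(b, b, b), d(c, b, l)), l)
Rebuild:  d(d(join(b, c, c, d(d(d(l, l, c), join(b, b, c), d(c, b, b)), d(d(b, b, l), join(b, l, l), d(c, b, b)), d(d(c, b, l), d(c, l, b), d(c, c, b))), d(join(b, l, l), join(b, b, b), d(c, b, l)), l), join(b, b, d(d(join(c, c, l), d(l, c, l), d(b, c, l)), d(d(b, b, l), d(l, c, c), join(b, l)), c)), l), b, b)

Answer: d(d(join(b, c, c, d(d(d(l, l, c), join(b, b, c), d(c, b, b)), d(d(b, b, l), join(b, l, l), d(c, b, b)), d(d(c, b, l), d(c, l, b), d(c, c, b))), d(join(b, l, l), join(b, b, b), d(c, b, l)), l), join(b, b, d(d(join(c, c, l), d(l, c, l), d(b, c, l)), d(d(b, b, l), d(l, c, c), join(b, l)), c)), l), b, b)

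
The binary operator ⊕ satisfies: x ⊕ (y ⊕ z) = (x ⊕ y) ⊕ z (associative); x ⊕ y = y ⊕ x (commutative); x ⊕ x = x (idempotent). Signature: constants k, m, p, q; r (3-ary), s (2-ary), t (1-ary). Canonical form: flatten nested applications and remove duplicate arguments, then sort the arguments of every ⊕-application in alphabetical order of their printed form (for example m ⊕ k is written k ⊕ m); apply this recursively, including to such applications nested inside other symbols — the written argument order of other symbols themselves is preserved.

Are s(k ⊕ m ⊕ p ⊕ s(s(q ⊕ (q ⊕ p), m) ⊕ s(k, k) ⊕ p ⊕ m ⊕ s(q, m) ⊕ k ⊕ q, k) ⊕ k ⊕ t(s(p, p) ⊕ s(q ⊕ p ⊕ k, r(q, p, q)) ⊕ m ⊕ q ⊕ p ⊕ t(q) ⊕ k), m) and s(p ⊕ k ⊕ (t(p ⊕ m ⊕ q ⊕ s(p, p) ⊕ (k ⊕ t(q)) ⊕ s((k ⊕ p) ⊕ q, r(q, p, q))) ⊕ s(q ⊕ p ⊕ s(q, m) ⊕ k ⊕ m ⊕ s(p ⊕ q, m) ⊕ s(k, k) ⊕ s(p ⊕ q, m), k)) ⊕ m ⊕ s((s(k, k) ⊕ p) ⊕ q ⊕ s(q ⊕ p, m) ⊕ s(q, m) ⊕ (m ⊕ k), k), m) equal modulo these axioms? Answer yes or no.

Left:  s(k ⊕ m ⊕ p ⊕ s(s(q ⊕ (q ⊕ p), m) ⊕ s(k, k) ⊕ p ⊕ m ⊕ s(q, m) ⊕ k ⊕ q, k) ⊕ k ⊕ t(s(p, p) ⊕ s(q ⊕ p ⊕ k, r(q, p, q)) ⊕ m ⊕ q ⊕ p ⊕ t(q) ⊕ k), m)
  Descend into:  k ⊕ m ⊕ p ⊕ s(s(q ⊕ (q ⊕ p), m) ⊕ s(k, k) ⊕ p ⊕ m ⊕ s(q, m) ⊕ k ⊕ q, k) ⊕ k ⊕ t(s(p, p) ⊕ s(q ⊕ p ⊕ k, r(q, p, q)) ⊕ m ⊕ q ⊕ p ⊕ t(q) ⊕ k)
  Canonicalize subterm:  s(s(q ⊕ (q ⊕ p), m) ⊕ s(k, k) ⊕ p ⊕ m ⊕ s(q, m) ⊕ k ⊕ q, k)  →  s(k ⊕ m ⊕ p ⊕ q ⊕ s(k, k) ⊕ s(p ⊕ q, m) ⊕ s(q, m), k)
  Simplify inside:  t(s(p, p) ⊕ s(q ⊕ p ⊕ k, r(q, p, q)) ⊕ m ⊕ q ⊕ p ⊕ t(q) ⊕ k)  →  t(k ⊕ m ⊕ p ⊕ q ⊕ s(k ⊕ p ⊕ q, r(q, p, q)) ⊕ s(p, p) ⊕ t(q))
  Drop duplicates:  drop duplicate k
  Sort arguments:  k ⊕ m ⊕ p ⊕ s(k ⊕ m ⊕ p ⊕ q ⊕ s(k, k) ⊕ s(p ⊕ q, m) ⊕ s(q, m), k) ⊕ t(k ⊕ m ⊕ p ⊕ q ⊕ s(k ⊕ p ⊕ q, r(q, p, q)) ⊕ s(p, p) ⊕ t(q))
  Reassemble:  s(k ⊕ m ⊕ p ⊕ s(k ⊕ m ⊕ p ⊕ q ⊕ s(k, k) ⊕ s(p ⊕ q, m) ⊕ s(q, m), k) ⊕ t(k ⊕ m ⊕ p ⊕ q ⊕ s(k ⊕ p ⊕ q, r(q, p, q)) ⊕ s(p, p) ⊕ t(q)), m)
Right:  s(p ⊕ k ⊕ (t(p ⊕ m ⊕ q ⊕ s(p, p) ⊕ (k ⊕ t(q)) ⊕ s((k ⊕ p) ⊕ q, r(q, p, q))) ⊕ s(q ⊕ p ⊕ s(q, m) ⊕ k ⊕ m ⊕ s(p ⊕ q, m) ⊕ s(k, k) ⊕ s(p ⊕ q, m), k)) ⊕ m ⊕ s((s(k, k) ⊕ p) ⊕ q ⊕ s(q ⊕ p, m) ⊕ s(q, m) ⊕ (m ⊕ k), k), m)
  Focus inside:  p ⊕ k ⊕ (t(p ⊕ m ⊕ q ⊕ s(p, p) ⊕ (k ⊕ t(q)) ⊕ s((k ⊕ p) ⊕ q, r(q, p, q))) ⊕ s(q ⊕ p ⊕ s(q, m) ⊕ k ⊕ m ⊕ s(p ⊕ q, m) ⊕ s(k, k) ⊕ s(p ⊕ q, m), k)) ⊕ m ⊕ s((s(k, k) ⊕ p) ⊕ q ⊕ s(q ⊕ p, m) ⊕ s(q, m) ⊕ (m ⊕ k), k)
  Merge nested applications:  p ⊕ k ⊕ t(p ⊕ m ⊕ q ⊕ s(p, p) ⊕ (k ⊕ t(q)) ⊕ s((k ⊕ p) ⊕ q, r(q, p, q))) ⊕ s(q ⊕ p ⊕ s(q, m) ⊕ k ⊕ m ⊕ s(p ⊕ q, m) ⊕ s(k, k) ⊕ s(p ⊕ q, m), k) ⊕ m ⊕ s((s(k, k) ⊕ p) ⊕ q ⊕ s(q ⊕ p, m) ⊕ s(q, m) ⊕ (m ⊕ k), k)
  Inside:  t(p ⊕ m ⊕ q ⊕ s(p, p) ⊕ (k ⊕ t(q)) ⊕ s((k ⊕ p) ⊕ q, r(q, p, q)))  →  t(k ⊕ m ⊕ p ⊕ q ⊕ s(k ⊕ p ⊕ q, r(q, p, q)) ⊕ s(p, p) ⊕ t(q))
  Canonicalize subterm:  s(q ⊕ p ⊕ s(q, m) ⊕ k ⊕ m ⊕ s(p ⊕ q, m) ⊕ s(k, k) ⊕ s(p ⊕ q, m), k)  →  s(k ⊕ m ⊕ p ⊕ q ⊕ s(k, k) ⊕ s(p ⊕ q, m) ⊕ s(q, m), k)
  Canonicalize subterm:  s((s(k, k) ⊕ p) ⊕ q ⊕ s(q ⊕ p, m) ⊕ s(q, m) ⊕ (m ⊕ k), k)  →  s(k ⊕ m ⊕ p ⊕ q ⊕ s(k, k) ⊕ s(p ⊕ q, m) ⊕ s(q, m), k)
  Idempotence:  drop duplicate s(k ⊕ m ⊕ p ⊕ q ⊕ s(k, k) ⊕ s(p ⊕ q, m) ⊕ s(q, m), k)
  Sort:  k ⊕ m ⊕ p ⊕ s(k ⊕ m ⊕ p ⊕ q ⊕ s(k, k) ⊕ s(p ⊕ q, m) ⊕ s(q, m), k) ⊕ t(k ⊕ m ⊕ p ⊕ q ⊕ s(k ⊕ p ⊕ q, r(q, p, q)) ⊕ s(p, p) ⊕ t(q))
  Rebuild:  s(k ⊕ m ⊕ p ⊕ s(k ⊕ m ⊕ p ⊕ q ⊕ s(k, k) ⊕ s(p ⊕ q, m) ⊕ s(q, m), k) ⊕ t(k ⊕ m ⊕ p ⊕ q ⊕ s(k ⊕ p ⊕ q, r(q, p, q)) ⊕ s(p, p) ⊕ t(q)), m)

Answer: yes — both canonical forms are s(k ⊕ m ⊕ p ⊕ s(k ⊕ m ⊕ p ⊕ q ⊕ s(k, k) ⊕ s(p ⊕ q, m) ⊕ s(q, m), k) ⊕ t(k ⊕ m ⊕ p ⊕ q ⊕ s(k ⊕ p ⊕ q, r(q, p, q)) ⊕ s(p, p) ⊕ t(q)), m)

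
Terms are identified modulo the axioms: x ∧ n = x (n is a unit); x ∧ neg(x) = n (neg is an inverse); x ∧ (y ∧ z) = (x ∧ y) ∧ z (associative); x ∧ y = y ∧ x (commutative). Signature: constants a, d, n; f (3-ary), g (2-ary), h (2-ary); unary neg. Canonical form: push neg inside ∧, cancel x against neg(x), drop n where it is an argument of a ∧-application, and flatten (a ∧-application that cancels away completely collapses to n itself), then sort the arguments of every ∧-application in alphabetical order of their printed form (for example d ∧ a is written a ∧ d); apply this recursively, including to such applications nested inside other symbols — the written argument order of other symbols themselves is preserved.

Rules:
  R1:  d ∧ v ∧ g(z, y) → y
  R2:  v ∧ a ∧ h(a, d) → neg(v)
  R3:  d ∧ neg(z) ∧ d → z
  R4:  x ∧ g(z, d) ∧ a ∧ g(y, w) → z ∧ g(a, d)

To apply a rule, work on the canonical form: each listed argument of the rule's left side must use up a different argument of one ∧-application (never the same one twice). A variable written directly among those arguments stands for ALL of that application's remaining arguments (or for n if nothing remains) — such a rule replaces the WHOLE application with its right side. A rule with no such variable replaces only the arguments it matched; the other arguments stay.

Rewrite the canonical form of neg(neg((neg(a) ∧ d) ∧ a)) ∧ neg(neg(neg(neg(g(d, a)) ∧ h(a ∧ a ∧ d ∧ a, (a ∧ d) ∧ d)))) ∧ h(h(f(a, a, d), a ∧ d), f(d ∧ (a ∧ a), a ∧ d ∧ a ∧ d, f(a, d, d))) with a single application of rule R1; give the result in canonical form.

Canonical form:  d ∧ g(d, a) ∧ h(h(f(a, a, d), a ∧ d), f(a ∧ a ∧ d, a ∧ a ∧ d ∧ d, f(a, d, d))) ∧ neg(h(a ∧ a ∧ a ∧ d, a ∧ d ∧ d))
Apply R1:  consuming d, g(d, a);  v := h(h(f(a, a, d), a ∧ d), f(a ∧ a ∧ d, a ∧ a ∧ d ∧ d, f(a, d, d))) ∧ neg(h(a ∧ a ∧ a ∧ d, a ∧ d ∧ d)), y := a, z := d
The variable takes the whole remainder — replace the entire application.
New term:  a

Answer: a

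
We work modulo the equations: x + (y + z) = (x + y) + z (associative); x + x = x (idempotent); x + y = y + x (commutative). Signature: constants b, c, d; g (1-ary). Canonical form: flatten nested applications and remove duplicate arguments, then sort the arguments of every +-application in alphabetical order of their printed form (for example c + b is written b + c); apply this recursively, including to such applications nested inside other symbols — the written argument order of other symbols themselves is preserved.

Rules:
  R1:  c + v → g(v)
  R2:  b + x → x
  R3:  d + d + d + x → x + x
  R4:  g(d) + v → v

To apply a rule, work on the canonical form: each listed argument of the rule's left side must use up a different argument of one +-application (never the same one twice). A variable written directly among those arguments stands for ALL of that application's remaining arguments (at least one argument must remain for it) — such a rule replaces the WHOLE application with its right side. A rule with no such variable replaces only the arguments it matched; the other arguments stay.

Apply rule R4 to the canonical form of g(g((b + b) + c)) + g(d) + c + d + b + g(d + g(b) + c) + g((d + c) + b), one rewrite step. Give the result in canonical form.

Answer: b + c + d + g(b + c + d) + g(c + d + g(b)) + g(g(b + c))

Derivation:
Canonical form:  b + c + d + g(b + c + d) + g(c + d + g(b)) + g(d) + g(g(b + c))
Apply R4:  consuming g(d);  v := b + c + d + g(b + c + d) + g(c + d + g(b)) + g(g(b + c))
The extension variable absorbs all remaining arguments, so the whole application is rewritten.
New term:  b + c + d + g(b + c + d) + g(c + d + g(b)) + g(g(b + c))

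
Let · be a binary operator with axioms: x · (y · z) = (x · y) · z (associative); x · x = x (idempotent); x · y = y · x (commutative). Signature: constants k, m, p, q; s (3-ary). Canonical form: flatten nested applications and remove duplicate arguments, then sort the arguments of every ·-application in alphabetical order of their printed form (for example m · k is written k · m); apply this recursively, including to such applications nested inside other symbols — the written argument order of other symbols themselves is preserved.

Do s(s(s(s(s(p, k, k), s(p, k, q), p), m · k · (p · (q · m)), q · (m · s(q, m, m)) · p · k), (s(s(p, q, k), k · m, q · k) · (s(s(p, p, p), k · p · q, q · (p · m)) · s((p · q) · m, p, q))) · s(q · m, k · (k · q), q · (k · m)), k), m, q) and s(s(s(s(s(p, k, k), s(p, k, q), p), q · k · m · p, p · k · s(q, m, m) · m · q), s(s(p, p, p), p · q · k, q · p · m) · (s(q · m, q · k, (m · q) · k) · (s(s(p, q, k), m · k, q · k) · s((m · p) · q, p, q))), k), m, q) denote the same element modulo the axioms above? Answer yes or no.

Left:  s(s(s(s(s(p, k, k), s(p, k, q), p), m · k · (p · (q · m)), q · (m · s(q, m, m)) · p · k), (s(s(p, q, k), k · m, q · k) · (s(s(p, p, p), k · p · q, q · (p · m)) · s((p · q) · m, p, q))) · s(q · m, k · (k · q), q · (k · m)), k), m, q)
  Work inside:  (s(s(p, q, k), k · m, q · k) · (s(s(p, p, p), k · p · q, q · (p · m)) · s((p · q) · m, p, q))) · s(q · m, k · (k · q), q · (k · m))
  Merge nested applications:  s(s(p, q, k), k · m, q · k) · s(s(p, p, p), k · p · q, q · (p · m)) · s((p · q) · m, p, q) · s(q · m, k · (k · q), q · (k · m))
  Inside:  s(s(p, q, k), k · m, q · k)  →  s(s(p, q, k), k · m, k · q)
  Inside:  s(s(p, p, p), k · p · q, q · (p · m))  →  s(s(p, p, p), k · p · q, m · p · q)
  Canonicalize subterm:  s((p · q) · m, p, q)  →  s(m · p · q, p, q)
  Order the arguments:  s(m · p · q, p, q) · s(m · q, k · q, k · m · q) · s(s(p, p, p), k · p · q, m · p · q) · s(s(p, q, k), k · m, k · q)
  Reassemble:  s(s(s(s(s(p, k, k), s(p, k, q), p), k · m · p · q, k · m · p · q · s(q, m, m)), s(m · p · q, p, q) · s(m · q, k · q, k · m · q) · s(s(p, p, p), k · p · q, m · p · q) · s(s(p, q, k), k · m, k · q), k), m, q)
Right:  s(s(s(s(s(p, k, k), s(p, k, q), p), q · k · m · p, p · k · s(q, m, m) · m · q), s(s(p, p, p), p · q · k, q · p · m) · (s(q · m, q · k, (m · q) · k) · (s(s(p, q, k), m · k, q · k) · s((m · p) · q, p, q))), k), m, q)
  Focus inside:  s(s(p, p, p), p · q · k, q · p · m) · (s(q · m, q · k, (m · q) · k) · (s(s(p, q, k), m · k, q · k) · s((m · p) · q, p, q)))
  Un-nest:  s(s(p, p, p), p · q · k, q · p · m) · s(q · m, q · k, (m · q) · k) · s(s(p, q, k), m · k, q · k) · s((m · p) · q, p, q)
  Inside:  s(s(p, p, p), p · q · k, q · p · m)  →  s(s(p, p, p), k · p · q, m · p · q)
  Inside:  s(q · m, q · k, (m · q) · k)  →  s(m · q, k · q, k · m · q)
  Inside:  s(s(p, q, k), m · k, q · k)  →  s(s(p, q, k), k · m, k · q)
  Sort:  s(m · p · q, p, q) · s(m · q, k · q, k · m · q) · s(s(p, p, p), k · p · q, m · p · q) · s(s(p, q, k), k · m, k · q)
  Reassemble:  s(s(s(s(s(p, k, k), s(p, k, q), p), k · m · p · q, k · m · p · q · s(q, m, m)), s(m · p · q, p, q) · s(m · q, k · q, k · m · q) · s(s(p, p, p), k · p · q, m · p · q) · s(s(p, q, k), k · m, k · q), k), m, q)

Answer: yes — both canonical forms are s(s(s(s(s(p, k, k), s(p, k, q), p), k · m · p · q, k · m · p · q · s(q, m, m)), s(m · p · q, p, q) · s(m · q, k · q, k · m · q) · s(s(p, p, p), k · p · q, m · p · q) · s(s(p, q, k), k · m, k · q), k), m, q)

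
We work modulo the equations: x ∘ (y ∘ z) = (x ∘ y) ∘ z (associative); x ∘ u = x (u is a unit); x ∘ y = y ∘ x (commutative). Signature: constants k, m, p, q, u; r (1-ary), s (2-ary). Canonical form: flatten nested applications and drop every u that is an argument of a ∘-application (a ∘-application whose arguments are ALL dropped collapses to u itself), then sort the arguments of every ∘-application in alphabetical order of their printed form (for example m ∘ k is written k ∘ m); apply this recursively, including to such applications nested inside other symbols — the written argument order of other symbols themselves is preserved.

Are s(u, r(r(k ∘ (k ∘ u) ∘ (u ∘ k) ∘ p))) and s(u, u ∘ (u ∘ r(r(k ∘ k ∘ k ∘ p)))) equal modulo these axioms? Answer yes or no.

Left:  s(u, r(r(k ∘ (k ∘ u) ∘ (u ∘ k) ∘ p)))
  Focus inside:  k ∘ (k ∘ u) ∘ (u ∘ k) ∘ p
  Flatten:  k ∘ k ∘ u ∘ u ∘ k ∘ p
  Unit:  drop u (×2)
  Order the arguments:  k ∘ k ∘ k ∘ p
  Reassemble:  s(u, r(r(k ∘ k ∘ k ∘ p)))
Right:  s(u, u ∘ (u ∘ r(r(k ∘ k ∘ k ∘ p))))
  Descend into:  u ∘ (u ∘ r(r(k ∘ k ∘ k ∘ p)))
  Flatten:  u ∘ u ∘ r(r(k ∘ k ∘ k ∘ p))
  Drop the unit:  drop u (×2)
  Sort arguments:  r(r(k ∘ k ∘ k ∘ p))
  Reassemble:  s(u, r(r(k ∘ k ∘ k ∘ p)))

Answer: yes — both canonical forms are s(u, r(r(k ∘ k ∘ k ∘ p)))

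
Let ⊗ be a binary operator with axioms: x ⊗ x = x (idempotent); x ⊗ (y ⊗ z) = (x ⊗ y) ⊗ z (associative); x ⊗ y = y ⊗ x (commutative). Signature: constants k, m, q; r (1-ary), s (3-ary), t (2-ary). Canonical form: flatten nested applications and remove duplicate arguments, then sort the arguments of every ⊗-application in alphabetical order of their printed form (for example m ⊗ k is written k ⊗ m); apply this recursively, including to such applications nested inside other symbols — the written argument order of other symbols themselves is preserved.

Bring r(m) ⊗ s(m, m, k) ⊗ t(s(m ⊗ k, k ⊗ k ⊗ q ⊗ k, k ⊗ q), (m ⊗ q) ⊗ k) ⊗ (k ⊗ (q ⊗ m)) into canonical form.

Flatten:  r(m) ⊗ s(m, m, k) ⊗ t(s(m ⊗ k, k ⊗ k ⊗ q ⊗ k, k ⊗ q), (m ⊗ q) ⊗ k) ⊗ k ⊗ q ⊗ m
Inside:  t(s(m ⊗ k, k ⊗ k ⊗ q ⊗ k, k ⊗ q), (m ⊗ q) ⊗ k)  →  t(s(k ⊗ m, k ⊗ q, k ⊗ q), k ⊗ m ⊗ q)
Order the arguments:  k ⊗ m ⊗ q ⊗ r(m) ⊗ s(m, m, k) ⊗ t(s(k ⊗ m, k ⊗ q, k ⊗ q), k ⊗ m ⊗ q)

Answer: k ⊗ m ⊗ q ⊗ r(m) ⊗ s(m, m, k) ⊗ t(s(k ⊗ m, k ⊗ q, k ⊗ q), k ⊗ m ⊗ q)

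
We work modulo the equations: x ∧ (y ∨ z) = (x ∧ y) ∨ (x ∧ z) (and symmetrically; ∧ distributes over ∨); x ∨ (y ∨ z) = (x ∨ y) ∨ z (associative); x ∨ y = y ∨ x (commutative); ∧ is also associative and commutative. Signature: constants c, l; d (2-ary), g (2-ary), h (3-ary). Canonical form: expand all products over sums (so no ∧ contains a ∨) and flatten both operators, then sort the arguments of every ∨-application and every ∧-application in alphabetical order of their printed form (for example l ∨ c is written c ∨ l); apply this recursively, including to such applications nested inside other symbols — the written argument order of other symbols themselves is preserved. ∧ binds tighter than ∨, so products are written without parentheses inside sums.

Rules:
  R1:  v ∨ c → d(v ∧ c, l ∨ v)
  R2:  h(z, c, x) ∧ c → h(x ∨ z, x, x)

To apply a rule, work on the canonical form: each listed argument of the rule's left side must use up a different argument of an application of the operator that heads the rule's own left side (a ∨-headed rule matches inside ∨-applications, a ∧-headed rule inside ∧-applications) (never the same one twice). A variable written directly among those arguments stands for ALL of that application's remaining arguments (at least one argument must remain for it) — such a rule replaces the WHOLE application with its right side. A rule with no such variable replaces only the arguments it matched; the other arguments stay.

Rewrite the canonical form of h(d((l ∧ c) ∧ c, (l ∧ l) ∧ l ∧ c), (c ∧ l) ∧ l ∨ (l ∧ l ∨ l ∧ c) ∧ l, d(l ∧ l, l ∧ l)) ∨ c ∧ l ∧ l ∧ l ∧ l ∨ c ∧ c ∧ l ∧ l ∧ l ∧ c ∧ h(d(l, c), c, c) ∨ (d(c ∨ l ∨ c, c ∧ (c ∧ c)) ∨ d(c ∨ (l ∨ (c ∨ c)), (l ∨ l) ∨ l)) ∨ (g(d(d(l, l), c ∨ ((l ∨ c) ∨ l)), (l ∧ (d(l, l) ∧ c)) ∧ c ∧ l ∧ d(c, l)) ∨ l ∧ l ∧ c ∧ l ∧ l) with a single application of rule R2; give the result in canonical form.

Canonical form:  c ∧ c ∧ c ∧ h(d(l, c), c, c) ∧ l ∧ l ∧ l ∨ c ∧ l ∧ l ∧ l ∧ l ∨ c ∧ l ∧ l ∧ l ∧ l ∨ d(c ∨ c ∨ c ∨ l, l ∨ l ∨ l) ∨ d(c ∨ c ∨ l, c ∧ c ∧ c) ∨ g(d(d(l, l), c ∨ c ∨ l ∨ l), c ∧ c ∧ d(c, l) ∧ d(l, l) ∧ l ∧ l) ∨ h(d(c ∧ c ∧ l, c ∧ l ∧ l ∧ l), c ∧ l ∧ l ∨ c ∧ l ∧ l ∨ l ∧ l ∧ l, d(l ∧ l, l ∧ l))
R2 matches:  uses c, h(d(l, c), c, c);  x := c, z := d(l, c)
Giving:  c ∧ c ∧ h(c ∨ d(l, c), c, c) ∧ l ∧ l ∧ l ∨ c ∧ l ∧ l ∧ l ∧ l ∨ c ∧ l ∧ l ∧ l ∧ l ∨ d(c ∨ c ∨ c ∨ l, l ∨ l ∨ l) ∨ d(c ∨ c ∨ l, c ∧ c ∧ c) ∨ g(d(d(l, l), c ∨ c ∨ l ∨ l), c ∧ c ∧ d(c, l) ∧ d(l, l) ∧ l ∧ l) ∨ h(d(c ∧ c ∧ l, c ∧ l ∧ l ∧ l), c ∧ l ∧ l ∨ c ∧ l ∧ l ∨ l ∧ l ∧ l, d(l ∧ l, l ∧ l))

Answer: c ∧ c ∧ h(c ∨ d(l, c), c, c) ∧ l ∧ l ∧ l ∨ c ∧ l ∧ l ∧ l ∧ l ∨ c ∧ l ∧ l ∧ l ∧ l ∨ d(c ∨ c ∨ c ∨ l, l ∨ l ∨ l) ∨ d(c ∨ c ∨ l, c ∧ c ∧ c) ∨ g(d(d(l, l), c ∨ c ∨ l ∨ l), c ∧ c ∧ d(c, l) ∧ d(l, l) ∧ l ∧ l) ∨ h(d(c ∧ c ∧ l, c ∧ l ∧ l ∧ l), c ∧ l ∧ l ∨ c ∧ l ∧ l ∨ l ∧ l ∧ l, d(l ∧ l, l ∧ l))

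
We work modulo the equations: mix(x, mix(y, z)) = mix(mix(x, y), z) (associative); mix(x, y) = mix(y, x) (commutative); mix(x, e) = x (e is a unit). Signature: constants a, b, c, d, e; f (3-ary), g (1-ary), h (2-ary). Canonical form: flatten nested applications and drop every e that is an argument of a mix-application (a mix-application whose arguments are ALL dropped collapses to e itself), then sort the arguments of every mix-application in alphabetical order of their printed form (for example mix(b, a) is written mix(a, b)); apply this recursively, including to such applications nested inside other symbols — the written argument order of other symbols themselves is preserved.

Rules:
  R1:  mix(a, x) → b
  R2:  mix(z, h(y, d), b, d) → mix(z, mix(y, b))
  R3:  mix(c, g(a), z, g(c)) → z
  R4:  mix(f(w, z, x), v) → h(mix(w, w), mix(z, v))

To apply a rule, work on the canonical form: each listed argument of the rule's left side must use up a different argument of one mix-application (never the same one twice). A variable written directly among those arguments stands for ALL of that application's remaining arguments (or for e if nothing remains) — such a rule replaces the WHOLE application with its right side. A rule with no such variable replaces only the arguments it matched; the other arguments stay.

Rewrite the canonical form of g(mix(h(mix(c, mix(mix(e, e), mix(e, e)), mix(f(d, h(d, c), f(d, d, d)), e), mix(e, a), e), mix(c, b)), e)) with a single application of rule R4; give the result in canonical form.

Canonical form:  g(h(mix(a, c, f(d, h(d, c), f(d, d, d))), mix(b, c)))
Match R4:  consume f(d, h(d, c), f(d, d, d));  v := mix(a, c), w := d, x := f(d, d, d), z := h(d, c)
The extension variable absorbs all remaining arguments, so the whole application is rewritten.
Giving:  g(h(h(mix(d, d), mix(a, c, h(d, c))), mix(b, c)))

Answer: g(h(h(mix(d, d), mix(a, c, h(d, c))), mix(b, c)))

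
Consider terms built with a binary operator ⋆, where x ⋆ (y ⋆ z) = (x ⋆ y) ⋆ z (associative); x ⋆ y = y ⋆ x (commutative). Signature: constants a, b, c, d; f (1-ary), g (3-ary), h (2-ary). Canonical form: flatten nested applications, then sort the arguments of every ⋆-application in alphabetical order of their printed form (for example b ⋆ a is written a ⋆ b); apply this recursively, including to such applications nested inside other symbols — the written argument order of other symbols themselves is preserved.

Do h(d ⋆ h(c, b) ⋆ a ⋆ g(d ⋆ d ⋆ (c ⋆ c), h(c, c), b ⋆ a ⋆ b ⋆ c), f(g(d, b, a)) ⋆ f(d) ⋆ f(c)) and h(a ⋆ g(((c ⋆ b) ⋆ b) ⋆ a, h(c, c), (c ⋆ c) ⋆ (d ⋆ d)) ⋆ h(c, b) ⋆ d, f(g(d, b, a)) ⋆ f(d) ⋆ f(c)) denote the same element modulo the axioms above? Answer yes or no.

Answer: no — h(a ⋆ d ⋆ g(c ⋆ c ⋆ d ⋆ d, h(c, c), a ⋆ b ⋆ b ⋆ c) ⋆ h(c, b), f(c) ⋆ f(d) ⋆ f(g(d, b, a))) vs h(a ⋆ d ⋆ g(a ⋆ b ⋆ b ⋆ c, h(c, c), c ⋆ c ⋆ d ⋆ d) ⋆ h(c, b), f(c) ⋆ f(d) ⋆ f(g(d, b, a)))

Derivation:
Left:  h(d ⋆ h(c, b) ⋆ a ⋆ g(d ⋆ d ⋆ (c ⋆ c), h(c, c), b ⋆ a ⋆ b ⋆ c), f(g(d, b, a)) ⋆ f(d) ⋆ f(c))
  Work inside:  d ⋆ h(c, b) ⋆ a ⋆ g(d ⋆ d ⋆ (c ⋆ c), h(c, c), b ⋆ a ⋆ b ⋆ c)
  Simplify inside:  g(d ⋆ d ⋆ (c ⋆ c), h(c, c), b ⋆ a ⋆ b ⋆ c)  →  g(c ⋆ c ⋆ d ⋆ d, h(c, c), a ⋆ b ⋆ b ⋆ c)
  Sort arguments:  a ⋆ d ⋆ g(c ⋆ c ⋆ d ⋆ d, h(c, c), a ⋆ b ⋆ b ⋆ c) ⋆ h(c, b)
  Reassemble:  h(a ⋆ d ⋆ g(c ⋆ c ⋆ d ⋆ d, h(c, c), a ⋆ b ⋆ b ⋆ c) ⋆ h(c, b), f(c) ⋆ f(d) ⋆ f(g(d, b, a)))
Right:  h(a ⋆ g(((c ⋆ b) ⋆ b) ⋆ a, h(c, c), (c ⋆ c) ⋆ (d ⋆ d)) ⋆ h(c, b) ⋆ d, f(g(d, b, a)) ⋆ f(d) ⋆ f(c))
  Descend into:  a ⋆ g(((c ⋆ b) ⋆ b) ⋆ a, h(c, c), (c ⋆ c) ⋆ (d ⋆ d)) ⋆ h(c, b) ⋆ d
  Simplify inside:  g(((c ⋆ b) ⋆ b) ⋆ a, h(c, c), (c ⋆ c) ⋆ (d ⋆ d))  →  g(a ⋆ b ⋆ b ⋆ c, h(c, c), c ⋆ c ⋆ d ⋆ d)
  Order the arguments:  a ⋆ d ⋆ g(a ⋆ b ⋆ b ⋆ c, h(c, c), c ⋆ c ⋆ d ⋆ d) ⋆ h(c, b)
  Put back:  h(a ⋆ d ⋆ g(a ⋆ b ⋆ b ⋆ c, h(c, c), c ⋆ c ⋆ d ⋆ d) ⋆ h(c, b), f(c) ⋆ f(d) ⋆ f(g(d, b, a)))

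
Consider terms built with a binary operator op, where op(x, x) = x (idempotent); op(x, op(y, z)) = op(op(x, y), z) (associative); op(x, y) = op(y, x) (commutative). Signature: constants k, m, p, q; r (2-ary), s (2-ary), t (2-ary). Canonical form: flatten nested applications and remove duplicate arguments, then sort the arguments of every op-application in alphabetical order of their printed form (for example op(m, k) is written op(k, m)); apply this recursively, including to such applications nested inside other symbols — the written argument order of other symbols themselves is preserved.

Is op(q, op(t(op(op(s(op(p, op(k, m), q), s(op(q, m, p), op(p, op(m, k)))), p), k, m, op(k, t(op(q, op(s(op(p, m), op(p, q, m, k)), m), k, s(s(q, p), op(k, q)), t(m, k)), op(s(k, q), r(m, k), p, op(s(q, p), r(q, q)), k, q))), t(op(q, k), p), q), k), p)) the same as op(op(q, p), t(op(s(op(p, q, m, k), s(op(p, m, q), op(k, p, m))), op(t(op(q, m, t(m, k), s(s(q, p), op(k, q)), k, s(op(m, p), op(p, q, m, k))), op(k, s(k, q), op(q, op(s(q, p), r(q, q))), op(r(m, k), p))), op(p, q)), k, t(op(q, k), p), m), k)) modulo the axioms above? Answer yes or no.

Answer: yes — both canonical forms are op(p, q, t(op(k, m, p, q, s(op(k, m, p, q), s(op(m, p, q), op(k, m, p))), t(op(k, m, q, s(op(m, p), op(k, m, p, q)), s(s(q, p), op(k, q)), t(m, k)), op(k, p, q, r(m, k), r(q, q), s(k, q), s(q, p))), t(op(k, q), p)), k))

Derivation:
Left:  op(q, op(t(op(op(s(op(p, op(k, m), q), s(op(q, m, p), op(p, op(m, k)))), p), k, m, op(k, t(op(q, op(s(op(p, m), op(p, q, m, k)), m), k, s(s(q, p), op(k, q)), t(m, k)), op(s(k, q), r(m, k), p, op(s(q, p), r(q, q)), k, q))), t(op(q, k), p), q), k), p))
  Flatten:  op(q, t(op(op(s(op(p, op(k, m), q), s(op(q, m, p), op(p, op(m, k)))), p), k, m, op(k, t(op(q, op(s(op(p, m), op(p, q, m, k)), m), k, s(s(q, p), op(k, q)), t(m, k)), op(s(k, q), r(m, k), p, op(s(q, p), r(q, q)), k, q))), t(op(q, k), p), q), k), p)
  Canonicalize subterm:  t(op(op(s(op(p, op(k, m), q), s(op(q, m, p), op(p, op(m, k)))), p), k, m, op(k, t(op(q, op(s(op(p, m), op(p, q, m, k)), m), k, s(s(q, p), op(k, q)), t(m, k)), op(s(k, q), r(m, k), p, op(s(q, p), r(q, q)), k, q))), t(op(q, k), p), q), k)  →  t(op(k, m, p, q, s(op(k, m, p, q), s(op(m, p, q), op(k, m, p))), t(op(k, m, q, s(op(m, p), op(k, m, p, q)), s(s(q, p), op(k, q)), t(m, k)), op(k, p, q, r(m, k), r(q, q), s(k, q), s(q, p))), t(op(k, q), p)), k)
  Sort:  op(p, q, t(op(k, m, p, q, s(op(k, m, p, q), s(op(m, p, q), op(k, m, p))), t(op(k, m, q, s(op(m, p), op(k, m, p, q)), s(s(q, p), op(k, q)), t(m, k)), op(k, p, q, r(m, k), r(q, q), s(k, q), s(q, p))), t(op(k, q), p)), k))
Right:  op(op(q, p), t(op(s(op(p, q, m, k), s(op(p, m, q), op(k, p, m))), op(t(op(q, m, t(m, k), s(s(q, p), op(k, q)), k, s(op(m, p), op(p, q, m, k))), op(k, s(k, q), op(q, op(s(q, p), r(q, q))), op(r(m, k), p))), op(p, q)), k, t(op(q, k), p), m), k))
  Un-nest:  op(q, p, t(op(s(op(p, q, m, k), s(op(p, m, q), op(k, p, m))), op(t(op(q, m, t(m, k), s(s(q, p), op(k, q)), k, s(op(m, p), op(p, q, m, k))), op(k, s(k, q), op(q, op(s(q, p), r(q, q))), op(r(m, k), p))), op(p, q)), k, t(op(q, k), p), m), k))
  Inside:  t(op(s(op(p, q, m, k), s(op(p, m, q), op(k, p, m))), op(t(op(q, m, t(m, k), s(s(q, p), op(k, q)), k, s(op(m, p), op(p, q, m, k))), op(k, s(k, q), op(q, op(s(q, p), r(q, q))), op(r(m, k), p))), op(p, q)), k, t(op(q, k), p), m), k)  →  t(op(k, m, p, q, s(op(k, m, p, q), s(op(m, p, q), op(k, m, p))), t(op(k, m, q, s(op(m, p), op(k, m, p, q)), s(s(q, p), op(k, q)), t(m, k)), op(k, p, q, r(m, k), r(q, q), s(k, q), s(q, p))), t(op(k, q), p)), k)
  Sort:  op(p, q, t(op(k, m, p, q, s(op(k, m, p, q), s(op(m, p, q), op(k, m, p))), t(op(k, m, q, s(op(m, p), op(k, m, p, q)), s(s(q, p), op(k, q)), t(m, k)), op(k, p, q, r(m, k), r(q, q), s(k, q), s(q, p))), t(op(k, q), p)), k))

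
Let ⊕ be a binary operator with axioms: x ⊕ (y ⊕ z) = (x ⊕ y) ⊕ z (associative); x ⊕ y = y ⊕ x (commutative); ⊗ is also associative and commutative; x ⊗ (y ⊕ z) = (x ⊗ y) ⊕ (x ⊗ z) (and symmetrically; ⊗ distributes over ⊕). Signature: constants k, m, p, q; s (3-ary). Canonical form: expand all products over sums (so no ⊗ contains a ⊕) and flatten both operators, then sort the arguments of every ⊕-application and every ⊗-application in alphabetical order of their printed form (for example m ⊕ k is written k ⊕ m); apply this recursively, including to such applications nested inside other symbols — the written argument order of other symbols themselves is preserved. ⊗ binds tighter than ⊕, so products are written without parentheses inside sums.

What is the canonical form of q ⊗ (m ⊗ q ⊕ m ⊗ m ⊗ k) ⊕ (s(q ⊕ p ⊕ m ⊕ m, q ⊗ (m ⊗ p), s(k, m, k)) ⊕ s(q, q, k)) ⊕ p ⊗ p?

Answer: k ⊗ m ⊗ m ⊗ q ⊕ m ⊗ q ⊗ q ⊕ p ⊗ p ⊕ s(m ⊕ m ⊕ p ⊕ q, m ⊗ p ⊗ q, s(k, m, k)) ⊕ s(q, q, k)

Derivation:
Expand products over sums:  m ⊗ q ⊗ q ⊕ k ⊗ m ⊗ m ⊗ q ⊕ s(m ⊕ m ⊕ p ⊕ q, m ⊗ p ⊗ q, s(k, m, k)) ⊕ s(q, q, k) ⊕ p ⊗ p
Order the arguments:  k ⊗ m ⊗ m ⊗ q ⊕ m ⊗ q ⊗ q ⊕ p ⊗ p ⊕ s(m ⊕ m ⊕ p ⊕ q, m ⊗ p ⊗ q, s(k, m, k)) ⊕ s(q, q, k)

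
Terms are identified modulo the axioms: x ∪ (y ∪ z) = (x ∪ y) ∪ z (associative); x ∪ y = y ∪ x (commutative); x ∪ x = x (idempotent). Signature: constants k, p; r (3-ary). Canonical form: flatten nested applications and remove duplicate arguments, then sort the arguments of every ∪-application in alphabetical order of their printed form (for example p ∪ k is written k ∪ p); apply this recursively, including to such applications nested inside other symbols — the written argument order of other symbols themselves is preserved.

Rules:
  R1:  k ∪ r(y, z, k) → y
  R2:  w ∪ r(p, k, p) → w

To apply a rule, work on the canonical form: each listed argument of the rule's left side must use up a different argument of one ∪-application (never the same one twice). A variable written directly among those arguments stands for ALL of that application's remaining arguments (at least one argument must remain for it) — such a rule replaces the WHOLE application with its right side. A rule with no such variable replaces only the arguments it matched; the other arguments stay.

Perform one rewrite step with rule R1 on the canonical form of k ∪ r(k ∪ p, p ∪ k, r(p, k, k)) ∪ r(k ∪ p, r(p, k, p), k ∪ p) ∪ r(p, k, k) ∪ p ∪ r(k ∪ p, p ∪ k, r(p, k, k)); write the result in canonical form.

Answer: p ∪ r(k ∪ p, k ∪ p, r(p, k, k)) ∪ r(k ∪ p, r(p, k, p), k ∪ p)

Derivation:
Canonical form:  k ∪ p ∪ r(k ∪ p, k ∪ p, r(p, k, k)) ∪ r(k ∪ p, r(p, k, p), k ∪ p) ∪ r(p, k, k)
R1 matches:  uses k, r(p, k, k);  y := p, z := k
Result:  p ∪ r(k ∪ p, k ∪ p, r(p, k, k)) ∪ r(k ∪ p, r(p, k, p), k ∪ p)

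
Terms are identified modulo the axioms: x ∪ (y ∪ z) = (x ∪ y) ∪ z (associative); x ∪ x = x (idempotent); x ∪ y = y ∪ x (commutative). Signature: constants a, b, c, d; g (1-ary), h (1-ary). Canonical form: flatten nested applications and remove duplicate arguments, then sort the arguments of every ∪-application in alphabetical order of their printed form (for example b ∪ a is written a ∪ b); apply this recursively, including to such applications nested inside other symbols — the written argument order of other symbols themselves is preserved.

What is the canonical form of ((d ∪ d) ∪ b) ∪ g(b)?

Answer: b ∪ d ∪ g(b)

Derivation:
Un-nest:  d ∪ d ∪ b ∪ g(b)
Deduplicate:  drop duplicate d
Sort arguments:  b ∪ d ∪ g(b)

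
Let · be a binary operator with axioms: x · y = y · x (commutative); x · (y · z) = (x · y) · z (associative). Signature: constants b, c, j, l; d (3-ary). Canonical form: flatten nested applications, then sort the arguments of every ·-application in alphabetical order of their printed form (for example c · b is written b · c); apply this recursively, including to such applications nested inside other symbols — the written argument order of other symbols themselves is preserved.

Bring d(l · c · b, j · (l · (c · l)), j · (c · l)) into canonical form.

Focus inside:  j · (l · (c · l))
Flatten:  j · l · c · l
Sort:  c · j · l · l
Put back:  d(b · c · l, c · j · l · l, c · j · l)

Answer: d(b · c · l, c · j · l · l, c · j · l)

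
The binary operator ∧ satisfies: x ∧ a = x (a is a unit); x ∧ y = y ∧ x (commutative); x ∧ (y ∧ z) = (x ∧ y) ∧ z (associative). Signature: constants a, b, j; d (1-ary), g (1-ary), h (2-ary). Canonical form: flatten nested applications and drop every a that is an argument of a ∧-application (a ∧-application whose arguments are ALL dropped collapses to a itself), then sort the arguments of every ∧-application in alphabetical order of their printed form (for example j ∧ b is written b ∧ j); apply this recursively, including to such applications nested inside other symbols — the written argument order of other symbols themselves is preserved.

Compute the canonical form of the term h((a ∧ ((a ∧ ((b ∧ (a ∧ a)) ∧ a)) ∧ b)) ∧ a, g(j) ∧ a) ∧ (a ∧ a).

Merge nested applications:  h((a ∧ ((a ∧ ((b ∧ (a ∧ a)) ∧ a)) ∧ b)) ∧ a, g(j) ∧ a) ∧ a ∧ a
Simplify inside:  h((a ∧ ((a ∧ ((b ∧ (a ∧ a)) ∧ a)) ∧ b)) ∧ a, g(j) ∧ a)  →  h(b ∧ b, g(j))
Unit:  drop a (×2)
Sort:  h(b ∧ b, g(j))

Answer: h(b ∧ b, g(j))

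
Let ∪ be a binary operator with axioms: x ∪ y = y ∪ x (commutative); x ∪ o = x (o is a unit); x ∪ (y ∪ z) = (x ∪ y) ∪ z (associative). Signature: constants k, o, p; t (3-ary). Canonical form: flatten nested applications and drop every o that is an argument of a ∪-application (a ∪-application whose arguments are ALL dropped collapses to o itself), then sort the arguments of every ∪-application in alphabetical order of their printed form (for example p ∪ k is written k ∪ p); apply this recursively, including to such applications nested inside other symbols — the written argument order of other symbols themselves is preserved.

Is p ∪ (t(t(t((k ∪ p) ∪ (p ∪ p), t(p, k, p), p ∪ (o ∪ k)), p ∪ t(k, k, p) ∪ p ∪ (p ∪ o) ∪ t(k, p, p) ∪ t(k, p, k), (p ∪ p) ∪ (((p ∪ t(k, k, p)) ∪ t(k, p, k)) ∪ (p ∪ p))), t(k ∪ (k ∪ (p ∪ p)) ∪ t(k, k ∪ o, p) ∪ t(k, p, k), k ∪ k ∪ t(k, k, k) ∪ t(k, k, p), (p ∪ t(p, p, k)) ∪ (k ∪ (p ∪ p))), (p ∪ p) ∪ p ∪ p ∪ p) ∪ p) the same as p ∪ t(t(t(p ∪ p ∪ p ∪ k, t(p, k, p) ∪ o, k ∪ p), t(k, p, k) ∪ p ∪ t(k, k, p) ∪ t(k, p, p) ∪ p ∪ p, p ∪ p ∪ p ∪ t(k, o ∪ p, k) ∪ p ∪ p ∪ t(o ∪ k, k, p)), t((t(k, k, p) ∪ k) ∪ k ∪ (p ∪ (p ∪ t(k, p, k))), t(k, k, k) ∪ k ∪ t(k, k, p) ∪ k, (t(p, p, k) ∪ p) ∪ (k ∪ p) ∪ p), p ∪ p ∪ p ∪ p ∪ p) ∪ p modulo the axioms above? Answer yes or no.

Answer: yes — both canonical forms are p ∪ p ∪ t(t(t(k ∪ p ∪ p ∪ p, t(p, k, p), k ∪ p), p ∪ p ∪ p ∪ t(k, k, p) ∪ t(k, p, k) ∪ t(k, p, p), p ∪ p ∪ p ∪ p ∪ p ∪ t(k, k, p) ∪ t(k, p, k)), t(k ∪ k ∪ p ∪ p ∪ t(k, k, p) ∪ t(k, p, k), k ∪ k ∪ t(k, k, k) ∪ t(k, k, p), k ∪ p ∪ p ∪ p ∪ t(p, p, k)), p ∪ p ∪ p ∪ p ∪ p)

Derivation:
Left:  p ∪ (t(t(t((k ∪ p) ∪ (p ∪ p), t(p, k, p), p ∪ (o ∪ k)), p ∪ t(k, k, p) ∪ p ∪ (p ∪ o) ∪ t(k, p, p) ∪ t(k, p, k), (p ∪ p) ∪ (((p ∪ t(k, k, p)) ∪ t(k, p, k)) ∪ (p ∪ p))), t(k ∪ (k ∪ (p ∪ p)) ∪ t(k, k ∪ o, p) ∪ t(k, p, k), k ∪ k ∪ t(k, k, k) ∪ t(k, k, p), (p ∪ t(p, p, k)) ∪ (k ∪ (p ∪ p))), (p ∪ p) ∪ p ∪ p ∪ p) ∪ p)
  Flatten:  p ∪ t(t(t((k ∪ p) ∪ (p ∪ p), t(p, k, p), p ∪ (o ∪ k)), p ∪ t(k, k, p) ∪ p ∪ (p ∪ o) ∪ t(k, p, p) ∪ t(k, p, k), (p ∪ p) ∪ (((p ∪ t(k, k, p)) ∪ t(k, p, k)) ∪ (p ∪ p))), t(k ∪ (k ∪ (p ∪ p)) ∪ t(k, k ∪ o, p) ∪ t(k, p, k), k ∪ k ∪ t(k, k, k) ∪ t(k, k, p), (p ∪ t(p, p, k)) ∪ (k ∪ (p ∪ p))), (p ∪ p) ∪ p ∪ p ∪ p) ∪ p
  Canonicalize subterm:  t(t(t((k ∪ p) ∪ (p ∪ p), t(p, k, p), p ∪ (o ∪ k)), p ∪ t(k, k, p) ∪ p ∪ (p ∪ o) ∪ t(k, p, p) ∪ t(k, p, k), (p ∪ p) ∪ (((p ∪ t(k, k, p)) ∪ t(k, p, k)) ∪ (p ∪ p))), t(k ∪ (k ∪ (p ∪ p)) ∪ t(k, k ∪ o, p) ∪ t(k, p, k), k ∪ k ∪ t(k, k, k) ∪ t(k, k, p), (p ∪ t(p, p, k)) ∪ (k ∪ (p ∪ p))), (p ∪ p) ∪ p ∪ p ∪ p)  →  t(t(t(k ∪ p ∪ p ∪ p, t(p, k, p), k ∪ p), p ∪ p ∪ p ∪ t(k, k, p) ∪ t(k, p, k) ∪ t(k, p, p), p ∪ p ∪ p ∪ p ∪ p ∪ t(k, k, p) ∪ t(k, p, k)), t(k ∪ k ∪ p ∪ p ∪ t(k, k, p) ∪ t(k, p, k), k ∪ k ∪ t(k, k, k) ∪ t(k, k, p), k ∪ p ∪ p ∪ p ∪ t(p, p, k)), p ∪ p ∪ p ∪ p ∪ p)
  Sort:  p ∪ p ∪ t(t(t(k ∪ p ∪ p ∪ p, t(p, k, p), k ∪ p), p ∪ p ∪ p ∪ t(k, k, p) ∪ t(k, p, k) ∪ t(k, p, p), p ∪ p ∪ p ∪ p ∪ p ∪ t(k, k, p) ∪ t(k, p, k)), t(k ∪ k ∪ p ∪ p ∪ t(k, k, p) ∪ t(k, p, k), k ∪ k ∪ t(k, k, k) ∪ t(k, k, p), k ∪ p ∪ p ∪ p ∪ t(p, p, k)), p ∪ p ∪ p ∪ p ∪ p)
Right:  p ∪ t(t(t(p ∪ p ∪ p ∪ k, t(p, k, p) ∪ o, k ∪ p), t(k, p, k) ∪ p ∪ t(k, k, p) ∪ t(k, p, p) ∪ p ∪ p, p ∪ p ∪ p ∪ t(k, o ∪ p, k) ∪ p ∪ p ∪ t(o ∪ k, k, p)), t((t(k, k, p) ∪ k) ∪ k ∪ (p ∪ (p ∪ t(k, p, k))), t(k, k, k) ∪ k ∪ t(k, k, p) ∪ k, (t(p, p, k) ∪ p) ∪ (k ∪ p) ∪ p), p ∪ p ∪ p ∪ p ∪ p) ∪ p
  Inside:  t(t(t(p ∪ p ∪ p ∪ k, t(p, k, p) ∪ o, k ∪ p), t(k, p, k) ∪ p ∪ t(k, k, p) ∪ t(k, p, p) ∪ p ∪ p, p ∪ p ∪ p ∪ t(k, o ∪ p, k) ∪ p ∪ p ∪ t(o ∪ k, k, p)), t((t(k, k, p) ∪ k) ∪ k ∪ (p ∪ (p ∪ t(k, p, k))), t(k, k, k) ∪ k ∪ t(k, k, p) ∪ k, (t(p, p, k) ∪ p) ∪ (k ∪ p) ∪ p), p ∪ p ∪ p ∪ p ∪ p)  →  t(t(t(k ∪ p ∪ p ∪ p, t(p, k, p), k ∪ p), p ∪ p ∪ p ∪ t(k, k, p) ∪ t(k, p, k) ∪ t(k, p, p), p ∪ p ∪ p ∪ p ∪ p ∪ t(k, k, p) ∪ t(k, p, k)), t(k ∪ k ∪ p ∪ p ∪ t(k, k, p) ∪ t(k, p, k), k ∪ k ∪ t(k, k, k) ∪ t(k, k, p), k ∪ p ∪ p ∪ p ∪ t(p, p, k)), p ∪ p ∪ p ∪ p ∪ p)
  Order the arguments:  p ∪ p ∪ t(t(t(k ∪ p ∪ p ∪ p, t(p, k, p), k ∪ p), p ∪ p ∪ p ∪ t(k, k, p) ∪ t(k, p, k) ∪ t(k, p, p), p ∪ p ∪ p ∪ p ∪ p ∪ t(k, k, p) ∪ t(k, p, k)), t(k ∪ k ∪ p ∪ p ∪ t(k, k, p) ∪ t(k, p, k), k ∪ k ∪ t(k, k, k) ∪ t(k, k, p), k ∪ p ∪ p ∪ p ∪ t(p, p, k)), p ∪ p ∪ p ∪ p ∪ p)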